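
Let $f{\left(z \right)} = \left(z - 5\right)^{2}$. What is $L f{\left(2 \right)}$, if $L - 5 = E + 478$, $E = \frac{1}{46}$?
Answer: $\frac{199971}{46} \approx 4347.2$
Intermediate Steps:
$f{\left(z \right)} = \left(-5 + z\right)^{2}$
$E = \frac{1}{46} \approx 0.021739$
$L = \frac{22219}{46}$ ($L = 5 + \left(\frac{1}{46} + 478\right) = 5 + \frac{21989}{46} = \frac{22219}{46} \approx 483.02$)
$L f{\left(2 \right)} = \frac{22219 \left(-5 + 2\right)^{2}}{46} = \frac{22219 \left(-3\right)^{2}}{46} = \frac{22219}{46} \cdot 9 = \frac{199971}{46}$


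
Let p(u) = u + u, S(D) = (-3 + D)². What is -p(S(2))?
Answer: -2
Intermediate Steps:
p(u) = 2*u
-p(S(2)) = -2*(-3 + 2)² = -2*(-1)² = -2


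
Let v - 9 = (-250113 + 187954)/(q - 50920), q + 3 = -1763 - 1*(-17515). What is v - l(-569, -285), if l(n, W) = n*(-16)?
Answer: -319818086/35171 ≈ -9093.2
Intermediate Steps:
q = 15749 (q = -3 + (-1763 - 1*(-17515)) = -3 + (-1763 + 17515) = -3 + 15752 = 15749)
l(n, W) = -16*n
v = 378698/35171 (v = 9 + (-250113 + 187954)/(15749 - 50920) = 9 - 62159/(-35171) = 9 - 62159*(-1/35171) = 9 + 62159/35171 = 378698/35171 ≈ 10.767)
v - l(-569, -285) = 378698/35171 - (-16)*(-569) = 378698/35171 - 1*9104 = 378698/35171 - 9104 = -319818086/35171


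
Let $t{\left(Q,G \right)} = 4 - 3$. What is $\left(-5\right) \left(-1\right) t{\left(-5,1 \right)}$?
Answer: $5$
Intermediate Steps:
$t{\left(Q,G \right)} = 1$ ($t{\left(Q,G \right)} = 4 - 3 = 1$)
$\left(-5\right) \left(-1\right) t{\left(-5,1 \right)} = \left(-5\right) \left(-1\right) 1 = 5 \cdot 1 = 5$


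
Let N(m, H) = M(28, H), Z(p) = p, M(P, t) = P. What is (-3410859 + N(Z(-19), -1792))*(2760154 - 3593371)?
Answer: 2841962373327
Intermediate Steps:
N(m, H) = 28
(-3410859 + N(Z(-19), -1792))*(2760154 - 3593371) = (-3410859 + 28)*(2760154 - 3593371) = -3410831*(-833217) = 2841962373327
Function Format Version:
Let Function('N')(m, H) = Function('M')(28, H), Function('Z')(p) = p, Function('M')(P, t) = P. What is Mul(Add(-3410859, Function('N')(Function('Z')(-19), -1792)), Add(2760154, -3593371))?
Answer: 2841962373327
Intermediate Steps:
Function('N')(m, H) = 28
Mul(Add(-3410859, Function('N')(Function('Z')(-19), -1792)), Add(2760154, -3593371)) = Mul(Add(-3410859, 28), Add(2760154, -3593371)) = Mul(-3410831, -833217) = 2841962373327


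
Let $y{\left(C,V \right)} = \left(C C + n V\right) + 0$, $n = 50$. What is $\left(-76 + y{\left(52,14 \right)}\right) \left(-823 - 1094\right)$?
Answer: $-6379776$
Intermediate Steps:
$y{\left(C,V \right)} = C^{2} + 50 V$ ($y{\left(C,V \right)} = \left(C C + 50 V\right) + 0 = \left(C^{2} + 50 V\right) + 0 = C^{2} + 50 V$)
$\left(-76 + y{\left(52,14 \right)}\right) \left(-823 - 1094\right) = \left(-76 + \left(52^{2} + 50 \cdot 14\right)\right) \left(-823 - 1094\right) = \left(-76 + \left(2704 + 700\right)\right) \left(-1917\right) = \left(-76 + 3404\right) \left(-1917\right) = 3328 \left(-1917\right) = -6379776$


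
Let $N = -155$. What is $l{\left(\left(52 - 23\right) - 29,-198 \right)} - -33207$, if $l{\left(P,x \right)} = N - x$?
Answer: $33250$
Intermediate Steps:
$l{\left(P,x \right)} = -155 - x$
$l{\left(\left(52 - 23\right) - 29,-198 \right)} - -33207 = \left(-155 - -198\right) - -33207 = \left(-155 + 198\right) + 33207 = 43 + 33207 = 33250$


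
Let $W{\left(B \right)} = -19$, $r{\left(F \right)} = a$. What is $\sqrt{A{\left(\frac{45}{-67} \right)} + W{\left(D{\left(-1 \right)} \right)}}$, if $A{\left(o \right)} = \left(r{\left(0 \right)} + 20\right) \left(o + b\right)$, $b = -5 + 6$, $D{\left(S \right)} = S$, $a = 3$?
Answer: $\frac{i \sqrt{51389}}{67} \approx 3.3835 i$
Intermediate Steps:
$r{\left(F \right)} = 3$
$b = 1$
$A{\left(o \right)} = 23 + 23 o$ ($A{\left(o \right)} = \left(3 + 20\right) \left(o + 1\right) = 23 \left(1 + o\right) = 23 + 23 o$)
$\sqrt{A{\left(\frac{45}{-67} \right)} + W{\left(D{\left(-1 \right)} \right)}} = \sqrt{\left(23 + 23 \frac{45}{-67}\right) - 19} = \sqrt{\left(23 + 23 \cdot 45 \left(- \frac{1}{67}\right)\right) - 19} = \sqrt{\left(23 + 23 \left(- \frac{45}{67}\right)\right) - 19} = \sqrt{\left(23 - \frac{1035}{67}\right) - 19} = \sqrt{\frac{506}{67} - 19} = \sqrt{- \frac{767}{67}} = \frac{i \sqrt{51389}}{67}$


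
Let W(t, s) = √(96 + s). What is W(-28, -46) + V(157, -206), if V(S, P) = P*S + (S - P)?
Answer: -31979 + 5*√2 ≈ -31972.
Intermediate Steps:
V(S, P) = S - P + P*S
W(-28, -46) + V(157, -206) = √(96 - 46) + (157 - 1*(-206) - 206*157) = √50 + (157 + 206 - 32342) = 5*√2 - 31979 = -31979 + 5*√2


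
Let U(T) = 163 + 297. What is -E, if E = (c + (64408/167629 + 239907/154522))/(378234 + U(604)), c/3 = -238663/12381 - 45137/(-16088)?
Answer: 40824394704057465191/325637513502568348340336 ≈ 0.00012537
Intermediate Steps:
U(T) = 460
c = -3280769147/66395176 (c = 3*(-238663/12381 - 45137/(-16088)) = 3*(-238663*1/12381 - 45137*(-1/16088)) = 3*(-238663/12381 + 45137/16088) = 3*(-3280769147/199185528) = -3280769147/66395176 ≈ -49.413)
E = -40824394704057465191/325637513502568348340336 (E = (-3280769147/66395176 + (64408/167629 + 239907/154522))/(378234 + 460) = (-3280769147/66395176 + (64408*(1/167629) + 239907*(1/154522)))/378694 = (-3280769147/66395176 + (64408/167629 + 239907/154522))*(1/378694) = (-3280769147/66395176 + 50167823479/25902368338)*(1/378694) = -40824394704057465191/859896152309168744*1/378694 = -40824394704057465191/325637513502568348340336 ≈ -0.00012537)
-E = -1*(-40824394704057465191/325637513502568348340336) = 40824394704057465191/325637513502568348340336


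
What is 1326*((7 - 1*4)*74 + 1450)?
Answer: 2217072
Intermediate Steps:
1326*((7 - 1*4)*74 + 1450) = 1326*((7 - 4)*74 + 1450) = 1326*(3*74 + 1450) = 1326*(222 + 1450) = 1326*1672 = 2217072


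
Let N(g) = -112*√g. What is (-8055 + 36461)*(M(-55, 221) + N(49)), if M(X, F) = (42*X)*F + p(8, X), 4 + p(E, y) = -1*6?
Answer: -14524101424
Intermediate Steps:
p(E, y) = -10 (p(E, y) = -4 - 1*6 = -4 - 6 = -10)
M(X, F) = -10 + 42*F*X (M(X, F) = (42*X)*F - 10 = 42*F*X - 10 = -10 + 42*F*X)
(-8055 + 36461)*(M(-55, 221) + N(49)) = (-8055 + 36461)*((-10 + 42*221*(-55)) - 112*√49) = 28406*((-10 - 510510) - 112*7) = 28406*(-510520 - 784) = 28406*(-511304) = -14524101424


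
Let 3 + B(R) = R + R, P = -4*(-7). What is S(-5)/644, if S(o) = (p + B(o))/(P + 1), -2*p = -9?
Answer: -17/37352 ≈ -0.00045513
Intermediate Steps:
p = 9/2 (p = -1/2*(-9) = 9/2 ≈ 4.5000)
P = 28
B(R) = -3 + 2*R (B(R) = -3 + (R + R) = -3 + 2*R)
S(o) = 3/58 + 2*o/29 (S(o) = (9/2 + (-3 + 2*o))/(28 + 1) = (3/2 + 2*o)/29 = (3/2 + 2*o)*(1/29) = 3/58 + 2*o/29)
S(-5)/644 = (3/58 + (2/29)*(-5))/644 = (3/58 - 10/29)*(1/644) = -17/58*1/644 = -17/37352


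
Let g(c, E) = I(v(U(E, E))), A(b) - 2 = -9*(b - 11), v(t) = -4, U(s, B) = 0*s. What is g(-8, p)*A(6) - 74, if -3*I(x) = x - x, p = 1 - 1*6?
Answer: -74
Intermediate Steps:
U(s, B) = 0
A(b) = 101 - 9*b (A(b) = 2 - 9*(b - 11) = 2 - 9*(-11 + b) = 2 + (99 - 9*b) = 101 - 9*b)
p = -5 (p = 1 - 6 = -5)
I(x) = 0 (I(x) = -(x - x)/3 = -1/3*0 = 0)
g(c, E) = 0
g(-8, p)*A(6) - 74 = 0*(101 - 9*6) - 74 = 0*(101 - 54) - 74 = 0*47 - 74 = 0 - 74 = -74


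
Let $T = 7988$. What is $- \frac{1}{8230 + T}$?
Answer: $- \frac{1}{16218} \approx -6.166 \cdot 10^{-5}$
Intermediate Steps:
$- \frac{1}{8230 + T} = - \frac{1}{8230 + 7988} = - \frac{1}{16218}$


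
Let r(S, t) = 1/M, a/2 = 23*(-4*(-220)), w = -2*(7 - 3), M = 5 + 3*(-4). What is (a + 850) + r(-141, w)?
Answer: 289309/7 ≈ 41330.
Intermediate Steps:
M = -7 (M = 5 - 12 = -7)
w = -8 (w = -2*4 = -8)
a = 40480 (a = 2*(23*(-4*(-220))) = 2*(23*880) = 2*20240 = 40480)
r(S, t) = -⅐ (r(S, t) = 1/(-7) = -⅐)
(a + 850) + r(-141, w) = (40480 + 850) - ⅐ = 41330 - ⅐ = 289309/7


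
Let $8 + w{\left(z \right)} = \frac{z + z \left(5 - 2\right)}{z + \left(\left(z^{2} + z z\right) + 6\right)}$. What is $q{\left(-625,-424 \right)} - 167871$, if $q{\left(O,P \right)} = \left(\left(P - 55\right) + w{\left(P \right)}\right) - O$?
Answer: $- \frac{30119312459}{179567} \approx -1.6773 \cdot 10^{5}$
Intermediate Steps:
$w{\left(z \right)} = -8 + \frac{4 z}{6 + z + 2 z^{2}}$ ($w{\left(z \right)} = -8 + \frac{z + z \left(5 - 2\right)}{z + \left(\left(z^{2} + z z\right) + 6\right)} = -8 + \frac{z + z \left(5 - 2\right)}{z + \left(\left(z^{2} + z^{2}\right) + 6\right)} = -8 + \frac{z + z 3}{z + \left(2 z^{2} + 6\right)} = -8 + \frac{z + 3 z}{z + \left(6 + 2 z^{2}\right)} = -8 + \frac{4 z}{6 + z + 2 z^{2}}$)
$q{\left(O,P \right)} = -55 + P - O + \frac{4 \left(-12 - P - 4 P^{2}\right)}{6 + P + 2 P^{2}}$ ($q{\left(O,P \right)} = \left(\left(P - 55\right) + \frac{4 \left(-12 - P - 4 P^{2}\right)}{6 + P + 2 P^{2}}\right) - O = \left(\left(-55 + P\right) + \frac{4 \left(-12 - P - 4 P^{2}\right)}{6 + P + 2 P^{2}}\right) - O = \left(-55 + P + \frac{4 \left(-12 - P - 4 P^{2}\right)}{6 + P + 2 P^{2}}\right) - O = -55 + P - O + \frac{4 \left(-12 - P - 4 P^{2}\right)}{6 + P + 2 P^{2}}$)
$q{\left(-625,-424 \right)} - 167871 = \frac{-48 - 16 \left(-424\right)^{2} - -1696 + \left(-55 - 424 - -625\right) \left(6 - 424 + 2 \left(-424\right)^{2}\right)}{6 - 424 + 2 \left(-424\right)^{2}} - 167871 = \frac{-48 - 2876416 + 1696 + \left(-55 - 424 + 625\right) \left(6 - 424 + 2 \cdot 179776\right)}{6 - 424 + 2 \cdot 179776} - 167871 = \frac{-48 - 2876416 + 1696 + 146 \left(6 - 424 + 359552\right)}{6 - 424 + 359552} - 167871 = \frac{-48 - 2876416 + 1696 + 146 \cdot 359134}{359134} - 167871 = \frac{-48 - 2876416 + 1696 + 52433564}{359134} - 167871 = \frac{1}{359134} \cdot 49558796 - 167871 = \frac{24779398}{179567} - 167871 = - \frac{30119312459}{179567}$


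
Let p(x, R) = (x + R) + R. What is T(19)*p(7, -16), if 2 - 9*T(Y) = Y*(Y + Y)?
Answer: 2000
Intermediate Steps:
p(x, R) = x + 2*R (p(x, R) = (R + x) + R = x + 2*R)
T(Y) = 2/9 - 2*Y²/9 (T(Y) = 2/9 - Y*(Y + Y)/9 = 2/9 - Y*2*Y/9 = 2/9 - 2*Y²/9)
T(19)*p(7, -16) = (2/9 - 2/9*19²)*(7 + 2*(-16)) = (2/9 - 2/9*361)*(7 - 32) = (2/9 - 722/9)*(-25) = -80*(-25) = 2000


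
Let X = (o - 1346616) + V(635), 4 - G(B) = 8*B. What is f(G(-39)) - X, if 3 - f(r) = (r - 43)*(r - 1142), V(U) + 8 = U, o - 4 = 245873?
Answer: 1325613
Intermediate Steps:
o = 245877 (o = 4 + 245873 = 245877)
G(B) = 4 - 8*B
V(U) = -8 + U
f(r) = 3 - (-1142 + r)*(-43 + r) (f(r) = 3 - (r - 43)*(r - 1142) = 3 - (-43 + r)*(-1142 + r) = 3 - (-1142 + r)*(-43 + r))
X = -1100112 (X = (245877 - 1346616) + (-8 + 635) = -1100739 + 627 = -1100112)
f(G(-39)) - X = (-49103 - (4 - 8*(-39))² + 1185*(4 - 8*(-39))) - 1*(-1100112) = (-49103 - (4 + 312)² + 1185*(4 + 312)) + 1100112 = (-49103 - 1*316² + 1185*316) + 1100112 = (-49103 - 1*99856 + 374460) + 1100112 = (-49103 - 99856 + 374460) + 1100112 = 225501 + 1100112 = 1325613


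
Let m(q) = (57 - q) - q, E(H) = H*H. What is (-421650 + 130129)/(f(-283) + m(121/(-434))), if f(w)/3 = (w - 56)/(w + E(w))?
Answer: -1682844036314/332185417 ≈ -5066.0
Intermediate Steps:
E(H) = H²
f(w) = 3*(-56 + w)/(w + w²) (f(w) = 3*((w - 56)/(w + w²)) = 3*((-56 + w)/(w + w²)) = 3*(-56 + w)/(w + w²))
m(q) = 57 - 2*q
(-421650 + 130129)/(f(-283) + m(121/(-434))) = (-421650 + 130129)/(3*(-56 - 283)/(-283*(1 - 283)) + (57 - 242/(-434))) = -291521/(3*(-1/283)*(-339)/(-282) + (57 - 242*(-1)/434)) = -291521/(3*(-1/283)*(-1/282)*(-339) + (57 - 2*(-121/434))) = -291521/(-339/26602 + (57 + 121/217)) = -291521/(-339/26602 + 12490/217) = -291521/332185417/5772634 = -291521*5772634/332185417 = -1682844036314/332185417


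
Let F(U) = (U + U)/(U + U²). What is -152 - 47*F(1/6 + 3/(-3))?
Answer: -716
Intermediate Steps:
F(U) = 2*U/(U + U²) (F(U) = (2*U)/(U + U²) = 2*U/(U + U²))
-152 - 47*F(1/6 + 3/(-3)) = -152 - 94/(1 + (1/6 + 3/(-3))) = -152 - 94/(1 + (1*(⅙) + 3*(-⅓))) = -152 - 94/(1 + (⅙ - 1)) = -152 - 94/(1 - ⅚) = -152 - 94/⅙ = -152 - 94*6 = -152 - 47*12 = -152 - 564 = -716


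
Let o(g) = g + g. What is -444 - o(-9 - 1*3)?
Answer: -420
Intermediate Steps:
o(g) = 2*g
-444 - o(-9 - 1*3) = -444 - 2*(-9 - 1*3) = -444 - 2*(-9 - 3) = -444 - 2*(-12) = -444 - 1*(-24) = -444 + 24 = -420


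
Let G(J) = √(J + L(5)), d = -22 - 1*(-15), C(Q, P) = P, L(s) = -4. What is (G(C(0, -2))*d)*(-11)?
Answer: 77*I*√6 ≈ 188.61*I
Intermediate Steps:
d = -7 (d = -22 + 15 = -7)
G(J) = √(-4 + J) (G(J) = √(J - 4) = √(-4 + J))
(G(C(0, -2))*d)*(-11) = (√(-4 - 2)*(-7))*(-11) = (√(-6)*(-7))*(-11) = ((I*√6)*(-7))*(-11) = -7*I*√6*(-11) = 77*I*√6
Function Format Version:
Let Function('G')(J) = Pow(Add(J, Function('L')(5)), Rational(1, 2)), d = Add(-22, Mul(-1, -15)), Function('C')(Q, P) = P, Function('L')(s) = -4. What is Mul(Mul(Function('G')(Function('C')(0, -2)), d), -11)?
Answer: Mul(77, I, Pow(6, Rational(1, 2))) ≈ Mul(188.61, I)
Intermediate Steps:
d = -7 (d = Add(-22, 15) = -7)
Function('G')(J) = Pow(Add(-4, J), Rational(1, 2)) (Function('G')(J) = Pow(Add(J, -4), Rational(1, 2)) = Pow(Add(-4, J), Rational(1, 2)))
Mul(Mul(Function('G')(Function('C')(0, -2)), d), -11) = Mul(Mul(Pow(Add(-4, -2), Rational(1, 2)), -7), -11) = Mul(Mul(Pow(-6, Rational(1, 2)), -7), -11) = Mul(Mul(Mul(I, Pow(6, Rational(1, 2))), -7), -11) = Mul(Mul(-7, I, Pow(6, Rational(1, 2))), -11) = Mul(77, I, Pow(6, Rational(1, 2)))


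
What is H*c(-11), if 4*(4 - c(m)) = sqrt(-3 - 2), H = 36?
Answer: 144 - 9*I*sqrt(5) ≈ 144.0 - 20.125*I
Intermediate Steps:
c(m) = 4 - I*sqrt(5)/4 (c(m) = 4 - sqrt(-3 - 2)/4 = 4 - I*sqrt(5)/4)
H*c(-11) = 36*(4 - I*sqrt(5)/4) = 144 - 9*I*sqrt(5)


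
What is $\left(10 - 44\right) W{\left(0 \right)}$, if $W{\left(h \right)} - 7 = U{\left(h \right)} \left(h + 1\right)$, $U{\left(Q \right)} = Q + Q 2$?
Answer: $-238$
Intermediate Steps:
$U{\left(Q \right)} = 3 Q$ ($U{\left(Q \right)} = Q + 2 Q = 3 Q$)
$W{\left(h \right)} = 7 + 3 h \left(1 + h\right)$ ($W{\left(h \right)} = 7 + 3 h \left(h + 1\right) = 7 + 3 h \left(1 + h\right)$)
$\left(10 - 44\right) W{\left(0 \right)} = \left(10 - 44\right) \left(7 + 3 \cdot 0 + 3 \cdot 0^{2}\right) = - 34 \left(7 + 0 + 3 \cdot 0\right) = - 34 \left(7 + 0 + 0\right) = \left(-34\right) 7 = -238$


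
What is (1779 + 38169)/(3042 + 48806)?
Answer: 9987/12962 ≈ 0.77048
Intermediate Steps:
(1779 + 38169)/(3042 + 48806) = 39948/51848 = 39948*(1/51848) = 9987/12962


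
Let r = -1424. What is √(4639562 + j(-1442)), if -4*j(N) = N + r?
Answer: 3*√2062346/2 ≈ 2154.1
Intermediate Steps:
j(N) = 356 - N/4 (j(N) = -(N - 1424)/4 = -(-1424 + N)/4 = 356 - N/4)
√(4639562 + j(-1442)) = √(4639562 + (356 - ¼*(-1442))) = √(4639562 + (356 + 721/2)) = √(4639562 + 1433/2) = √(9280557/2) = 3*√2062346/2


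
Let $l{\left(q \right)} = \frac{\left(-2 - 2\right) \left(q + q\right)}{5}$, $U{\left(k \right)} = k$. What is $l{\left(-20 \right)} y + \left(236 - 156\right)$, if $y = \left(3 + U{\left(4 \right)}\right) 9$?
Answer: $2096$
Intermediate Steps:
$l{\left(q \right)} = - \frac{8 q}{5}$ ($l{\left(q \right)} = - 4 \cdot 2 q \frac{1}{5} = - 8 q \frac{1}{5} = - \frac{8 q}{5}$)
$y = 63$ ($y = \left(3 + 4\right) 9 = 7 \cdot 9 = 63$)
$l{\left(-20 \right)} y + \left(236 - 156\right) = \left(- \frac{8}{5}\right) \left(-20\right) 63 + \left(236 - 156\right) = 32 \cdot 63 + \left(236 - 156\right) = 2016 + 80 = 2096$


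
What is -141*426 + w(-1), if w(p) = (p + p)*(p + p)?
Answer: -60062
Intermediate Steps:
w(p) = 4*p² (w(p) = (2*p)*(2*p) = 4*p²)
-141*426 + w(-1) = -141*426 + 4*(-1)² = -60066 + 4*1 = -60066 + 4 = -60062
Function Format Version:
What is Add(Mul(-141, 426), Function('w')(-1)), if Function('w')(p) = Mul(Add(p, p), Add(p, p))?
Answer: -60062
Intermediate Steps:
Function('w')(p) = Mul(4, Pow(p, 2)) (Function('w')(p) = Mul(Mul(2, p), Mul(2, p)) = Mul(4, Pow(p, 2)))
Add(Mul(-141, 426), Function('w')(-1)) = Add(Mul(-141, 426), Mul(4, Pow(-1, 2))) = Add(-60066, Mul(4, 1)) = Add(-60066, 4) = -60062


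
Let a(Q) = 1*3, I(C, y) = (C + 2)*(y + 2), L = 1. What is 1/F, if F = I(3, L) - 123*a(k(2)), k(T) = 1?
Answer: -1/354 ≈ -0.0028249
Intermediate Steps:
I(C, y) = (2 + C)*(2 + y)
a(Q) = 3
F = -354 (F = (4 + 2*3 + 2*1 + 3*1) - 123*3 = (4 + 6 + 2 + 3) - 369 = 15 - 369 = -354)
1/F = 1/(-354) = -1/354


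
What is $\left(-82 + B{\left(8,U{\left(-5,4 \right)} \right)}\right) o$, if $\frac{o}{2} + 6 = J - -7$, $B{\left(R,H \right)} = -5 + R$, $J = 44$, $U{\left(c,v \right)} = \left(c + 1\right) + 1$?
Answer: $-7110$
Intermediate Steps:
$U{\left(c,v \right)} = 2 + c$ ($U{\left(c,v \right)} = \left(1 + c\right) + 1 = 2 + c$)
$o = 90$ ($o = -12 + 2 \left(44 - -7\right) = -12 + 2 \left(44 + 7\right) = -12 + 2 \cdot 51 = -12 + 102 = 90$)
$\left(-82 + B{\left(8,U{\left(-5,4 \right)} \right)}\right) o = \left(-82 + \left(-5 + 8\right)\right) 90 = \left(-82 + 3\right) 90 = \left(-79\right) 90 = -7110$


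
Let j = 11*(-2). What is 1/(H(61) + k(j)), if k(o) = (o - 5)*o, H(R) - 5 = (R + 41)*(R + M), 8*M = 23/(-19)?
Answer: 76/517223 ≈ 0.00014694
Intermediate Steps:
j = -22
M = -23/152 (M = (23/(-19))/8 = (23*(-1/19))/8 = (⅛)*(-23/19) = -23/152 ≈ -0.15132)
H(R) = 5 + (41 + R)*(-23/152 + R) (H(R) = 5 + (R + 41)*(R - 23/152) = 5 + (41 + R)*(-23/152 + R))
k(o) = o*(-5 + o) (k(o) = (-5 + o)*o = o*(-5 + o))
1/(H(61) + k(j)) = 1/((-183/152 + 61² + (6209/152)*61) - 22*(-5 - 22)) = 1/((-183/152 + 3721 + 378749/152) - 22*(-27)) = 1/(472079/76 + 594) = 1/(517223/76) = 76/517223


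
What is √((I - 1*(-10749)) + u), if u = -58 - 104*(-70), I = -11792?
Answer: √6179 ≈ 78.607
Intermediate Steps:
u = 7222 (u = -58 + 7280 = 7222)
√((I - 1*(-10749)) + u) = √((-11792 - 1*(-10749)) + 7222) = √((-11792 + 10749) + 7222) = √(-1043 + 7222) = √6179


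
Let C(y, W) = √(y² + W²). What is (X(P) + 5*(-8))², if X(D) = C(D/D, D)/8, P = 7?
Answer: 51225/32 - 50*√2 ≈ 1530.1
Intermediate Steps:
C(y, W) = √(W² + y²)
X(D) = √(1 + D²)/8 (X(D) = √(D² + (D/D)²)/8 = √(D² + 1²)*(⅛) = √(D² + 1)*(⅛) = √(1 + D²)*(⅛) = √(1 + D²)/8)
(X(P) + 5*(-8))² = (√(1 + 7²)/8 + 5*(-8))² = (√(1 + 49)/8 - 40)² = (√50/8 - 40)² = ((5*√2)/8 - 40)² = (5*√2/8 - 40)² = (-40 + 5*√2/8)²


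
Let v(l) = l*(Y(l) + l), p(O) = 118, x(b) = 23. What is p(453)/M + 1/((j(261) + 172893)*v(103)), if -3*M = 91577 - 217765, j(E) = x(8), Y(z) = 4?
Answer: 168655121933/60119346174092 ≈ 0.0028053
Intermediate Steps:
j(E) = 23
M = 126188/3 (M = -(91577 - 217765)/3 = -⅓*(-126188) = 126188/3 ≈ 42063.)
v(l) = l*(4 + l)
p(453)/M + 1/((j(261) + 172893)*v(103)) = 118/(126188/3) + 1/((23 + 172893)*((103*(4 + 103)))) = 118*(3/126188) + 1/(172916*((103*107))) = 177/63094 + (1/172916)/11021 = 177/63094 + (1/172916)*(1/11021) = 177/63094 + 1/1905707236 = 168655121933/60119346174092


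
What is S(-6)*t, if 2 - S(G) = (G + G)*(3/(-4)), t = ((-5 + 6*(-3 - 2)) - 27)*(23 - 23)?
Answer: 0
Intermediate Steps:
t = 0 (t = ((-5 + 6*(-5)) - 27)*0 = ((-5 - 30) - 27)*0 = (-35 - 27)*0 = -62*0 = 0)
S(G) = 2 + 3*G/2 (S(G) = 2 - (G + G)*3/(-4) = 2 - 2*G*3*(-¼) = 2 - 2*G*(-3)/4 = 2 - (-3)*G/2 = 2 + 3*G/2)
S(-6)*t = (2 + (3/2)*(-6))*0 = (2 - 9)*0 = -7*0 = 0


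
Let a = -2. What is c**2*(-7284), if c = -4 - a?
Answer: -29136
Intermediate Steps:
c = -2 (c = -4 - 1*(-2) = -4 + 2 = -2)
c**2*(-7284) = (-2)**2*(-7284) = 4*(-7284) = -29136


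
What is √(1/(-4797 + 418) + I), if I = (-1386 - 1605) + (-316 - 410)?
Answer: 2*I*√17818965494/4379 ≈ 60.967*I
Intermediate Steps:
I = -3717 (I = -2991 - 726 = -3717)
√(1/(-4797 + 418) + I) = √(1/(-4797 + 418) - 3717) = √(1/(-4379) - 3717) = √(-1/4379 - 3717) = √(-16276744/4379) = 2*I*√17818965494/4379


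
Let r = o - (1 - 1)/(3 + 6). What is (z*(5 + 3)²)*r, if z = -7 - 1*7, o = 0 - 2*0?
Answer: 0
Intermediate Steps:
o = 0 (o = 0 + 0 = 0)
r = 0 (r = 0 - (1 - 1)/(3 + 6) = 0 - 0/9 = 0 - 1*0 = 0 + 0 = 0)
z = -14 (z = -7 - 7 = -14)
(z*(5 + 3)²)*r = -14*(5 + 3)²*0 = -14*8²*0 = -14*64*0 = -896*0 = 0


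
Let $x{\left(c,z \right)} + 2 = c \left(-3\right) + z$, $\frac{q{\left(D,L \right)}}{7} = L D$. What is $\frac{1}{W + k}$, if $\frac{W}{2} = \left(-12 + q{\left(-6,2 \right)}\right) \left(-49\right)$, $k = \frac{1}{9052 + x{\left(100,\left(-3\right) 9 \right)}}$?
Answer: $\frac{8723}{82065985} \approx 0.00010629$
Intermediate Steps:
$q{\left(D,L \right)} = 7 D L$ ($q{\left(D,L \right)} = 7 L D = 7 D L$)
$x{\left(c,z \right)} = -2 + z - 3 c$ ($x{\left(c,z \right)} = -2 + \left(c \left(-3\right) + z\right) = -2 - \left(- z + 3 c\right) = -2 + z - 3 c$)
$k = \frac{1}{8723}$ ($k = \frac{1}{9052 - 329} = \frac{1}{8723} \approx 0.00011464$)
$W = 9408$ ($W = 2 \left(-12 + 7 \left(-6\right) 2\right) \left(-49\right) = 2 \left(-12 - 84\right) \left(-49\right) = 2 \left(\left(-96\right) \left(-49\right)\right) = 2 \cdot 4704 = 9408$)
$\frac{1}{W + k} = \frac{1}{9408 + \frac{1}{8723}} = \frac{1}{\frac{82065985}{8723}} = \frac{8723}{82065985}$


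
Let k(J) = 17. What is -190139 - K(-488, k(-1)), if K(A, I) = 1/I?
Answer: -3232364/17 ≈ -1.9014e+5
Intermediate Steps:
-190139 - K(-488, k(-1)) = -190139 - 1/17 = -3232364/17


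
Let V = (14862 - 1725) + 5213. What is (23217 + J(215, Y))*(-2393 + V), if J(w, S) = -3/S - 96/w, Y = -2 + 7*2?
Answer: 318597797097/860 ≈ 3.7046e+8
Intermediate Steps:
Y = 12 (Y = -2 + 14 = 12)
V = 18350 (V = 13137 + 5213 = 18350)
J(w, S) = -96/w - 3/S
(23217 + J(215, Y))*(-2393 + V) = (23217 + (-96/215 - 3/12))*(-2393 + 18350) = (23217 + (-96*1/215 - 3*1/12))*15957 = (23217 + (-96/215 - ¼))*15957 = (23217 - 599/860)*15957 = (19966021/860)*15957 = 318597797097/860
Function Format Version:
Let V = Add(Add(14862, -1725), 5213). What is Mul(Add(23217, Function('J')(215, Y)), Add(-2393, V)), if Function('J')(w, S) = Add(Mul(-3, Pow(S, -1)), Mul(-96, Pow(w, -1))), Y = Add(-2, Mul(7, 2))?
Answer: Rational(318597797097, 860) ≈ 3.7046e+8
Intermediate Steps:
Y = 12 (Y = Add(-2, 14) = 12)
V = 18350 (V = Add(13137, 5213) = 18350)
Function('J')(w, S) = Add(Mul(-96, Pow(w, -1)), Mul(-3, Pow(S, -1)))
Mul(Add(23217, Function('J')(215, Y)), Add(-2393, V)) = Mul(Add(23217, Add(Mul(-96, Pow(215, -1)), Mul(-3, Pow(12, -1)))), Add(-2393, 18350)) = Mul(Add(23217, Add(Mul(-96, Rational(1, 215)), Mul(-3, Rational(1, 12)))), 15957) = Mul(Add(23217, Add(Rational(-96, 215), Rational(-1, 4))), 15957) = Mul(Add(23217, Rational(-599, 860)), 15957) = Mul(Rational(19966021, 860), 15957) = Rational(318597797097, 860)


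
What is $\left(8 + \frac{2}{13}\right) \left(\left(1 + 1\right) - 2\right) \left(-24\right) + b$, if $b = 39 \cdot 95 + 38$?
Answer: $3743$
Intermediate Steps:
$b = 3743$ ($b = 3705 + 38 = 3743$)
$\left(8 + \frac{2}{13}\right) \left(\left(1 + 1\right) - 2\right) \left(-24\right) + b = \left(8 + \frac{2}{13}\right) \left(\left(1 + 1\right) - 2\right) \left(-24\right) + 3743 = \left(8 + 2 \cdot \frac{1}{13}\right) \left(2 - 2\right) \left(-24\right) + 3743 = \left(8 + \frac{2}{13}\right) 0 \left(-24\right) + 3743 = \frac{106}{13} \cdot 0 \left(-24\right) + 3743 = 0 \left(-24\right) + 3743 = 0 + 3743 = 3743$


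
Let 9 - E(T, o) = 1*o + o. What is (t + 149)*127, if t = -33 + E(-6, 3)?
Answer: 15113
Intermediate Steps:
E(T, o) = 9 - 2*o (E(T, o) = 9 - (1*o + o) = 9 - (o + o) = 9 - 2*o)
t = -30 (t = -33 + (9 - 2*3) = -33 + (9 - 6) = -33 + 3 = -30)
(t + 149)*127 = (-30 + 149)*127 = 119*127 = 15113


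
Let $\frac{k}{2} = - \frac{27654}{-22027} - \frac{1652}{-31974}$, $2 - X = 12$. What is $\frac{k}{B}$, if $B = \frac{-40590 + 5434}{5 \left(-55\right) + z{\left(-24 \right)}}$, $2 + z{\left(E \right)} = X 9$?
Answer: $\frac{4968519400}{182059300533} \approx 0.027291$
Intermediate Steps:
$X = -10$ ($X = 2 - 12 = -10$)
$z{\left(E \right)} = -92$ ($z{\left(E \right)} = -2 - 90 = -92$)
$B = \frac{35156}{367}$ ($B = \frac{-40590 + 5434}{5 \left(-55\right) - 92} = - \frac{35156}{-275 - 92} = - \frac{35156}{-367} = \left(-35156\right) \left(- \frac{1}{367}\right) = \frac{35156}{367} \approx 95.793$)
$k = \frac{920597600}{352145649}$ ($k = 2 \left(- \frac{27654}{-22027} - \frac{1652}{-31974}\right) = 2 \left(\left(-27654\right) \left(- \frac{1}{22027}\right) - - \frac{826}{15987}\right) = 2 \left(\frac{27654}{22027} + \frac{826}{15987}\right) = 2 \cdot \frac{460298800}{352145649} = \frac{920597600}{352145649} \approx 2.6143$)
$\frac{k}{B} = \frac{920597600}{352145649 \cdot \frac{35156}{367}} = \frac{920597600}{352145649} \cdot \frac{367}{35156} = \frac{4968519400}{182059300533}$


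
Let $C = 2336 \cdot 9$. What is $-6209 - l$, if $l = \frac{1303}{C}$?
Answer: $- \frac{130539319}{21024} \approx -6209.1$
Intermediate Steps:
$C = 21024$
$l = \frac{1303}{21024} \approx 0.061977$
$-6209 - l = -6209 - \frac{1303}{21024} = - \frac{130539319}{21024}$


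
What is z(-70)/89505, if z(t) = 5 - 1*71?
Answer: -22/29835 ≈ -0.00073739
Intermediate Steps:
z(t) = -66 (z(t) = 5 - 71 = -66)
z(-70)/89505 = -66/89505 = -66*1/89505 = -22/29835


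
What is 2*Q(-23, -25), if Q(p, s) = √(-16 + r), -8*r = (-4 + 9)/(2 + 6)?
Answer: 7*I*√21/4 ≈ 8.0195*I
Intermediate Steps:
r = -5/64 (r = -(-4 + 9)/(8*(2 + 6)) = -5/(8*8) = -⅛*5/8 = -5/64 ≈ -0.078125)
Q(p, s) = 7*I*√21/8 (Q(p, s) = √(-16 - 5/64) = √(-1029/64) = 7*I*√21/8)
2*Q(-23, -25) = 2*(7*I*√21/8) = 7*I*√21/4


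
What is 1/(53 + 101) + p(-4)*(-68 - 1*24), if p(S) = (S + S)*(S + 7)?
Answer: 340033/154 ≈ 2208.0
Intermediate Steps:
p(S) = 2*S*(7 + S) (p(S) = (2*S)*(7 + S) = 2*S*(7 + S))
1/(53 + 101) + p(-4)*(-68 - 1*24) = 1/(53 + 101) + (2*(-4)*(7 - 4))*(-68 - 1*24) = 1/154 + (2*(-4)*3)*(-68 - 24) = 1/154 - 24*(-92) = 1/154 + 2208 = 340033/154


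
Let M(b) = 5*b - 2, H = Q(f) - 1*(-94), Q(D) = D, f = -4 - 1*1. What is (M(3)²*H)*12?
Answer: 180492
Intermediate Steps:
f = -5 (f = -4 - 1 = -5)
H = 89 (H = -5 - 1*(-94) = -5 + 94 = 89)
M(b) = -2 + 5*b
(M(3)²*H)*12 = ((-2 + 5*3)²*89)*12 = ((-2 + 15)²*89)*12 = (13²*89)*12 = (169*89)*12 = 15041*12 = 180492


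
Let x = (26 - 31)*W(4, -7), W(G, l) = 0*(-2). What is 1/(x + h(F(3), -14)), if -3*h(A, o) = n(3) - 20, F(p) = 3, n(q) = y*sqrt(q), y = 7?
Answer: 60/253 + 21*sqrt(3)/253 ≈ 0.38092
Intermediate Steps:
W(G, l) = 0
n(q) = 7*sqrt(q)
h(A, o) = 20/3 - 7*sqrt(3)/3 (h(A, o) = -(7*sqrt(3) - 20)/3 = -(-20 + 7*sqrt(3))/3 = 20/3 - 7*sqrt(3)/3)
x = 0 (x = (26 - 31)*0 = -5*0 = 0)
1/(x + h(F(3), -14)) = 1/(0 + (20/3 - 7*sqrt(3)/3)) = 1/(20/3 - 7*sqrt(3)/3)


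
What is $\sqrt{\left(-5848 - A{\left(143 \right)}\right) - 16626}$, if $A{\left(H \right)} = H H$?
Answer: $i \sqrt{42923} \approx 207.18 i$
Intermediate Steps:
$A{\left(H \right)} = H^{2}$
$\sqrt{\left(-5848 - A{\left(143 \right)}\right) - 16626} = \sqrt{\left(-5848 - 143^{2}\right) - 16626} = \sqrt{\left(-5848 - 20449\right) - 16626} = \sqrt{-26297 - 16626} = \sqrt{-42923} = i \sqrt{42923}$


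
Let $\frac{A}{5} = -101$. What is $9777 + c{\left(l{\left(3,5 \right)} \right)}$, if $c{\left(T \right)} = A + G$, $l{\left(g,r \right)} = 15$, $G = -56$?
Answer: $9216$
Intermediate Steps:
$A = -505$ ($A = 5 \left(-101\right) = -505$)
$c{\left(T \right)} = -561$ ($c{\left(T \right)} = -505 - 56 = -561$)
$9777 + c{\left(l{\left(3,5 \right)} \right)} = 9777 - 561 = 9216$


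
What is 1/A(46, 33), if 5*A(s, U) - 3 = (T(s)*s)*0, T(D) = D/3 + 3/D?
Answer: 5/3 ≈ 1.6667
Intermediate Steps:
T(D) = 3/D + D/3 (T(D) = D*(⅓) + 3/D = D/3 + 3/D = 3/D + D/3)
A(s, U) = ⅗ (A(s, U) = ⅗ + (((3/s + s/3)*s)*0)/5 = ⅗ + ((s*(3/s + s/3))*0)/5 = ⅗ + (⅕)*0 = ⅗ + 0 = ⅗)
1/A(46, 33) = 1/(⅗) = 5/3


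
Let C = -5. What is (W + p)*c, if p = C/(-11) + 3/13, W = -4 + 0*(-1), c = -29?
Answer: 13746/143 ≈ 96.126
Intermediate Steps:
W = -4 (W = -4 + 0 = -4)
p = 98/143 (p = -5/(-11) + 3/13 = -5*(-1/11) + 3*(1/13) = 5/11 + 3/13 = 98/143 ≈ 0.68531)
(W + p)*c = (-4 + 98/143)*(-29) = -474/143*(-29) = 13746/143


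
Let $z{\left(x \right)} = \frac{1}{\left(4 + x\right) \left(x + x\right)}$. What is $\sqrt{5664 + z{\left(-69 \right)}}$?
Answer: $\frac{\sqrt{455730546570}}{8970} \approx 75.26$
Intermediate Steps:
$z{\left(x \right)} = \frac{1}{2 x \left(4 + x\right)}$ ($z{\left(x \right)} = \frac{1}{\left(4 + x\right) 2 x} = \frac{1}{2 x \left(4 + x\right)}$)
$\sqrt{5664 + z{\left(-69 \right)}} = \sqrt{5664 + \frac{1}{2 \left(-69\right) \left(4 - 69\right)}} = \sqrt{5664 + \frac{1}{2} \left(- \frac{1}{69}\right) \frac{1}{-65}} = \sqrt{5664 + \frac{1}{2} \left(- \frac{1}{69}\right) \left(- \frac{1}{65}\right)} = \sqrt{5664 + \frac{1}{8970}} = \sqrt{\frac{50806081}{8970}} = \frac{\sqrt{455730546570}}{8970}$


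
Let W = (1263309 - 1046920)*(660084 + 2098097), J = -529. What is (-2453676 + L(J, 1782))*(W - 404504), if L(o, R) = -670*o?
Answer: -1252913193124075630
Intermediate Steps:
W = 596840028409 (W = 216389*2758181 = 596840028409)
(-2453676 + L(J, 1782))*(W - 404504) = (-2453676 - 670*(-529))*(596840028409 - 404504) = (-2453676 + 354430)*596839623905 = -2099246*596839623905 = -1252913193124075630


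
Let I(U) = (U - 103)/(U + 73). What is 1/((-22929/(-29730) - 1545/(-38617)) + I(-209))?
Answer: 6505805990/20202915907 ≈ 0.32202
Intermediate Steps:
I(U) = (-103 + U)/(73 + U)
1/((-22929/(-29730) - 1545/(-38617)) + I(-209)) = 1/((-22929/(-29730) - 1545/(-38617)) + (-103 - 209)/(73 - 209)) = 1/((-22929*(-1/29730) - 1545*(-1/38617)) - 312/(-136)) = 1/((7643/9910 + 1545/38617) - 1/136*(-312)) = 1/(310460681/382694470 + 39/17) = 1/(20202915907/6505805990) = 6505805990/20202915907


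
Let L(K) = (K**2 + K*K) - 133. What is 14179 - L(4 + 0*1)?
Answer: 14280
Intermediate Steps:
L(K) = -133 + 2*K**2 (L(K) = (K**2 + K**2) - 133 = 2*K**2 - 133 = -133 + 2*K**2)
14179 - L(4 + 0*1) = 14179 - (-133 + 2*(4 + 0*1)**2) = 14179 - (-133 + 2*(4 + 0)**2) = 14179 - (-133 + 2*4**2) = 14179 - (-133 + 2*16) = 14179 - (-133 + 32) = 14179 - 1*(-101) = 14179 + 101 = 14280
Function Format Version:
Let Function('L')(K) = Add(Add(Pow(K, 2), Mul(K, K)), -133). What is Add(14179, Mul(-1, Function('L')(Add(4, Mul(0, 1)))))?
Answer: 14280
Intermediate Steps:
Function('L')(K) = Add(-133, Mul(2, Pow(K, 2))) (Function('L')(K) = Add(Add(Pow(K, 2), Pow(K, 2)), -133) = Add(Mul(2, Pow(K, 2)), -133) = Add(-133, Mul(2, Pow(K, 2))))
Add(14179, Mul(-1, Function('L')(Add(4, Mul(0, 1))))) = Add(14179, Mul(-1, Add(-133, Mul(2, Pow(Add(4, Mul(0, 1)), 2))))) = Add(14179, Mul(-1, Add(-133, Mul(2, Pow(Add(4, 0), 2))))) = Add(14179, Mul(-1, Add(-133, Mul(2, Pow(4, 2))))) = Add(14179, Mul(-1, Add(-133, Mul(2, 16)))) = Add(14179, Mul(-1, Add(-133, 32))) = Add(14179, Mul(-1, -101)) = Add(14179, 101) = 14280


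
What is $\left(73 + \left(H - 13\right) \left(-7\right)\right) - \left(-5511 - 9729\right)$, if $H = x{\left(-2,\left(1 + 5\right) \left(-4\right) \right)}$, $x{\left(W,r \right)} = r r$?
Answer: $11372$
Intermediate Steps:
$x{\left(W,r \right)} = r^{2}$
$H = 576$ ($H = \left(\left(1 + 5\right) \left(-4\right)\right)^{2} = \left(6 \left(-4\right)\right)^{2} = \left(-24\right)^{2} = 576$)
$\left(73 + \left(H - 13\right) \left(-7\right)\right) - \left(-5511 - 9729\right) = \left(73 + \left(576 - 13\right) \left(-7\right)\right) - \left(-5511 - 9729\right) = \left(73 + 563 \left(-7\right)\right) - -15240 = \left(73 - 3941\right) + 15240 = -3868 + 15240 = 11372$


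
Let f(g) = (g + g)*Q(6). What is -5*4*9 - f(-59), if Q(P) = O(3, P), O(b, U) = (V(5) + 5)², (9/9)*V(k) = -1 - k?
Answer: -62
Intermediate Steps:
V(k) = -1 - k
O(b, U) = 1 (O(b, U) = ((-1 - 1*5) + 5)² = ((-1 - 5) + 5)² = (-6 + 5)² = (-1)² = 1)
Q(P) = 1
f(g) = 2*g (f(g) = (g + g)*1 = (2*g)*1 = 2*g)
-5*4*9 - f(-59) = -5*4*9 - 2*(-59) = -20*9 - 1*(-118) = -180 + 118 = -62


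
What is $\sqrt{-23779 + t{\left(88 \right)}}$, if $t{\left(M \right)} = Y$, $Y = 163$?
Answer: $24 i \sqrt{41} \approx 153.68 i$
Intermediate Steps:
$t{\left(M \right)} = 163$
$\sqrt{-23779 + t{\left(88 \right)}} = \sqrt{-23779 + 163} = \sqrt{-23616} = 24 i \sqrt{41}$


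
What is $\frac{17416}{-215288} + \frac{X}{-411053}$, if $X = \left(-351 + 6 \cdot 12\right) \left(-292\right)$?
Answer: $- \frac{3087247729}{11061847283} \approx -0.27909$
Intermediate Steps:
$X = 81468$ ($X = \left(-351 + 72\right) \left(-292\right) = \left(-279\right) \left(-292\right) = 81468$)
$\frac{17416}{-215288} + \frac{X}{-411053} = \frac{17416}{-215288} + \frac{81468}{-411053} = 17416 \left(- \frac{1}{215288}\right) + 81468 \left(- \frac{1}{411053}\right) = - \frac{2177}{26911} - \frac{81468}{411053} = - \frac{3087247729}{11061847283}$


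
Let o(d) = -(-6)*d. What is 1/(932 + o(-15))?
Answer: 1/842 ≈ 0.0011876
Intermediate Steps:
o(d) = 6*d
1/(932 + o(-15)) = 1/(932 + 6*(-15)) = 1/(932 - 90) = 1/842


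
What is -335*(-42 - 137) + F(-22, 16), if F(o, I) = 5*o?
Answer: 59855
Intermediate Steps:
-335*(-42 - 137) + F(-22, 16) = -335*(-42 - 137) + 5*(-22) = -335*(-179) - 110 = 59965 - 110 = 59855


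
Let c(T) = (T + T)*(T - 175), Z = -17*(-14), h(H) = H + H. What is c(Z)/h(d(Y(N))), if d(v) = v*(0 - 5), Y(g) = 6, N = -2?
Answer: -2499/5 ≈ -499.80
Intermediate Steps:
d(v) = -5*v (d(v) = v*(-5) = -5*v)
h(H) = 2*H
Z = 238
c(T) = 2*T*(-175 + T) (c(T) = (2*T)*(-175 + T) = 2*T*(-175 + T))
c(Z)/h(d(Y(N))) = (2*238*(-175 + 238))/((2*(-5*6))) = (2*238*63)/((2*(-30))) = 29988/(-60) = 29988*(-1/60) = -2499/5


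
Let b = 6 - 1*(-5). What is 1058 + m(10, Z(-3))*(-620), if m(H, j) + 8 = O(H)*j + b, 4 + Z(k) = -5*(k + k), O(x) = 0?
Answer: -802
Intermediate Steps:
b = 11 (b = 6 + 5 = 11)
Z(k) = -4 - 10*k (Z(k) = -4 - 5*(k + k) = -4 - 10*k)
m(H, j) = 3 (m(H, j) = -8 + (0*j + 11) = -8 + (0 + 11) = -8 + 11 = 3)
1058 + m(10, Z(-3))*(-620) = 1058 + 3*(-620) = 1058 - 1860 = -802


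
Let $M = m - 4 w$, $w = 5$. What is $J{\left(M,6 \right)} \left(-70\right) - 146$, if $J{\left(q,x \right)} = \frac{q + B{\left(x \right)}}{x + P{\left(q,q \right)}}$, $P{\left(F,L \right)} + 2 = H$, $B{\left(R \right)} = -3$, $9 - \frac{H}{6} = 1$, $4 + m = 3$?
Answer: $- \frac{1478}{13} \approx -113.69$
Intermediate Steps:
$m = -1$ ($m = -4 + 3 = -1$)
$H = 48$ ($H = 54 - 6 = 48$)
$M = -21$ ($M = -1 - 20 = -21$)
$P{\left(F,L \right)} = 46$ ($P{\left(F,L \right)} = -2 + 48 = 46$)
$J{\left(q,x \right)} = \frac{-3 + q}{46 + x}$ ($J{\left(q,x \right)} = \frac{q - 3}{x + 46} = \frac{-3 + q}{46 + x}$)
$J{\left(M,6 \right)} \left(-70\right) - 146 = \frac{-3 - 21}{46 + 6} \left(-70\right) - 146 = \frac{1}{52} \left(-24\right) \left(-70\right) - 146 = \left(- \frac{6}{13}\right) \left(-70\right) - 146 = \frac{420}{13} - 146 = - \frac{1478}{13}$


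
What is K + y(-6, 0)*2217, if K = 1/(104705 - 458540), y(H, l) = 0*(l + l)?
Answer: -1/353835 ≈ -2.8262e-6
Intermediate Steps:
y(H, l) = 0 (y(H, l) = 0*(2*l) = 0)
K = -1/353835 (K = 1/(-353835) = -1/353835 ≈ -2.8262e-6)
K + y(-6, 0)*2217 = -1/353835 + 0*2217 = -1/353835 + 0 = -1/353835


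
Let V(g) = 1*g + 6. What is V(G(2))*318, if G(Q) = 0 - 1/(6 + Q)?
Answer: 7473/4 ≈ 1868.3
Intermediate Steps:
G(Q) = -1/(6 + Q)
V(g) = 6 + g (V(g) = g + 6 = 6 + g)
V(G(2))*318 = (6 - 1/(6 + 2))*318 = (6 - 1/8)*318 = (6 - 1*⅛)*318 = (6 - ⅛)*318 = (47/8)*318 = 7473/4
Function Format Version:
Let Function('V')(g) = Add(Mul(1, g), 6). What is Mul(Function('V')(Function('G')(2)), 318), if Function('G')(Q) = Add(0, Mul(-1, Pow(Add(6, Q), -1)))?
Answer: Rational(7473, 4) ≈ 1868.3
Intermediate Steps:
Function('G')(Q) = Mul(-1, Pow(Add(6, Q), -1))
Function('V')(g) = Add(6, g) (Function('V')(g) = Add(g, 6) = Add(6, g))
Mul(Function('V')(Function('G')(2)), 318) = Mul(Add(6, Mul(-1, Pow(Add(6, 2), -1))), 318) = Mul(Add(6, Mul(-1, Pow(8, -1))), 318) = Mul(Add(6, Mul(-1, Rational(1, 8))), 318) = Mul(Add(6, Rational(-1, 8)), 318) = Mul(Rational(47, 8), 318) = Rational(7473, 4)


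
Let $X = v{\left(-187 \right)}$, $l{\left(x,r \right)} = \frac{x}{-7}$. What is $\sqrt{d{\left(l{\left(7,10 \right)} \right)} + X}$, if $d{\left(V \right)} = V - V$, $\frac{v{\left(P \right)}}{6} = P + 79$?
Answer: $18 i \sqrt{2} \approx 25.456 i$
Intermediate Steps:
$v{\left(P \right)} = 474 + 6 P$ ($v{\left(P \right)} = 6 \left(P + 79\right) = 6 \left(79 + P\right) = 474 + 6 P$)
$l{\left(x,r \right)} = - \frac{x}{7}$ ($l{\left(x,r \right)} = x \left(- \frac{1}{7}\right) = - \frac{x}{7}$)
$X = -648$ ($X = 474 + 6 \left(-187\right) = 474 - 1122 = -648$)
$d{\left(V \right)} = 0$
$\sqrt{d{\left(l{\left(7,10 \right)} \right)} + X} = \sqrt{0 - 648} = \sqrt{-648} = 18 i \sqrt{2}$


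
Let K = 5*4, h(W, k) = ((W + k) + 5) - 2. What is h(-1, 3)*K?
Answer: 100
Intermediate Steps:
h(W, k) = 3 + W + k (h(W, k) = (5 + W + k) - 2 = 3 + W + k)
K = 20
h(-1, 3)*K = (3 - 1 + 3)*20 = 5*20 = 100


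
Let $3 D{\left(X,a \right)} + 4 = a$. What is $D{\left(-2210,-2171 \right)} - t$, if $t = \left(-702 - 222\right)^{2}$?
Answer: $-854501$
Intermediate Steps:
$D{\left(X,a \right)} = - \frac{4}{3} + \frac{a}{3}$
$t = 853776$ ($t = \left(-702 - 222\right)^{2} = \left(-924\right)^{2} = 853776$)
$D{\left(-2210,-2171 \right)} - t = \left(- \frac{4}{3} + \frac{1}{3} \left(-2171\right)\right) - 853776 = \left(- \frac{4}{3} - \frac{2171}{3}\right) - 853776 = -725 - 853776 = -854501$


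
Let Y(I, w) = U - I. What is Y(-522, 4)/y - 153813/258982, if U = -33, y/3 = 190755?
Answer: -29298384749/49402111410 ≈ -0.59306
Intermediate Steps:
y = 572265 (y = 3*190755 = 572265)
Y(I, w) = -33 - I
Y(-522, 4)/y - 153813/258982 = (-33 - 1*(-522))/572265 - 153813/258982 = (-33 + 522)*(1/572265) - 153813*1/258982 = 489*(1/572265) - 153813/258982 = 163/190755 - 153813/258982 = -29298384749/49402111410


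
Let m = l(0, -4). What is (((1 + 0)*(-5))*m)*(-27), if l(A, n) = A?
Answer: 0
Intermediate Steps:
m = 0
(((1 + 0)*(-5))*m)*(-27) = (((1 + 0)*(-5))*0)*(-27) = ((1*(-5))*0)*(-27) = -5*0*(-27) = 0*(-27) = 0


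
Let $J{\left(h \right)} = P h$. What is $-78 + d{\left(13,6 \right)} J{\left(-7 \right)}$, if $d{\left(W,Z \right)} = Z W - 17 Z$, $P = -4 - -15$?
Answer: $1770$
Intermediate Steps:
$P = 11$ ($P = -4 + 15 = 11$)
$d{\left(W,Z \right)} = - 17 Z + W Z$ ($d{\left(W,Z \right)} = W Z - 17 Z = - 17 Z + W Z$)
$J{\left(h \right)} = 11 h$
$-78 + d{\left(13,6 \right)} J{\left(-7 \right)} = -78 + 6 \left(-17 + 13\right) 11 \left(-7\right) = -78 + 6 \left(-4\right) \left(-77\right) = -78 - -1848 = -78 + 1848 = 1770$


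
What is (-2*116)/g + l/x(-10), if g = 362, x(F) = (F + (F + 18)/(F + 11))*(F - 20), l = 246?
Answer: 6261/1810 ≈ 3.4591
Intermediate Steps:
x(F) = (-20 + F)*(F + (18 + F)/(11 + F)) (x(F) = (F + (18 + F)/(11 + F))*(-20 + F) = (-20 + F)*(F + (18 + F)/(11 + F)))
(-2*116)/g + l/x(-10) = -2*116/362 + 246/(((-360 + (-10)³ - 222*(-10) - 8*(-10)²)/(11 - 10))) = -232*1/362 + 246/(((-360 - 1000 + 2220 - 8*100)/1)) = -116/181 + 246/((1*(-360 - 1000 + 2220 - 800))) = -116/181 + 246/((1*60)) = -116/181 + 246/60 = -116/181 + 246*(1/60) = -116/181 + 41/10 = 6261/1810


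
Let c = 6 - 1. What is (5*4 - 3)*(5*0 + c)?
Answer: 85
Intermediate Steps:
c = 5
(5*4 - 3)*(5*0 + c) = (5*4 - 3)*(5*0 + 5) = (20 - 3)*(0 + 5) = 17*5 = 85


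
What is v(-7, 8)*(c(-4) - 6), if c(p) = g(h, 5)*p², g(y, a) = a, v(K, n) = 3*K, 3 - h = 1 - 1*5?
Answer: -1554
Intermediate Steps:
h = 7 (h = 3 - (1 - 1*5) = 3 - (1 - 5) = 3 - 1*(-4) = 3 + 4 = 7)
c(p) = 5*p²
v(-7, 8)*(c(-4) - 6) = (3*(-7))*(5*(-4)² - 6) = -21*(5*16 - 6) = -21*(80 - 6) = -21*74 = -1554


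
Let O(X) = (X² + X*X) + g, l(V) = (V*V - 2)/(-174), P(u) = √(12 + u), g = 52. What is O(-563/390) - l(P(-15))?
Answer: 61906063/1102725 ≈ 56.139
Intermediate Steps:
l(V) = 1/87 - V²/174 (l(V) = (V² - 2)*(-1/174) = (-2 + V²)*(-1/174) = 1/87 - V²/174)
O(X) = 52 + 2*X² (O(X) = (X² + X*X) + 52 = (X² + X²) + 52 = 2*X² + 52 = 52 + 2*X²)
O(-563/390) - l(P(-15)) = (52 + 2*(-563/390)²) - (1/87 - (√(12 - 15))²/174) = (52 + 2*(-563*1/390)²) - (1/87 - (√(-3))²/174) = (52 + 2*(-563/390)²) - (1/87 - (I*√3)²/174) = (52 + 2*(316969/152100)) - (1/87 - 1/174*(-3)) = (52 + 316969/76050) - (1/87 + 1/58) = 4271569/76050 - 1*5/174 = 4271569/76050 - 5/174 = 61906063/1102725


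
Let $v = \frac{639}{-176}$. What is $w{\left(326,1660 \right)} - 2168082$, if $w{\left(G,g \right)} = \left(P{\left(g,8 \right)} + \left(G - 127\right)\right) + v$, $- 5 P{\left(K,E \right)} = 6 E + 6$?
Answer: $- \frac{1907749739}{880} \approx -2.1679 \cdot 10^{6}$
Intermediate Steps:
$v = - \frac{639}{176}$ ($v = 639 \left(- \frac{1}{176}\right) = - \frac{639}{176} \approx -3.6307$)
$P{\left(K,E \right)} = - \frac{6}{5} - \frac{6 E}{5}$ ($P{\left(K,E \right)} = - \frac{6 E + 6}{5} = - \frac{6 + 6 E}{5} = - \frac{6}{5} - \frac{6 E}{5}$)
$w{\left(G,g \right)} = - \frac{124459}{880} + G$ ($w{\left(G,g \right)} = \left(\left(- \frac{6}{5} - \frac{48}{5}\right) + \left(G - 127\right)\right) - \frac{639}{176} = \left(\left(- \frac{6}{5} - \frac{48}{5}\right) + \left(-127 + G\right)\right) - \frac{639}{176} = \left(- \frac{54}{5} + \left(-127 + G\right)\right) - \frac{639}{176} = \left(- \frac{689}{5} + G\right) - \frac{639}{176} = - \frac{124459}{880} + G$)
$w{\left(326,1660 \right)} - 2168082 = \left(- \frac{124459}{880} + 326\right) - 2168082 = \frac{162421}{880} - 2168082 = - \frac{1907749739}{880}$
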